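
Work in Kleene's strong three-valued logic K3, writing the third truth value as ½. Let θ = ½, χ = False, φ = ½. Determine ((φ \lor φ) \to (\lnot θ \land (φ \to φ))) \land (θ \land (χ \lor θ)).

φ \lor φ = ½ \lor ½ = ½
\lnot θ = \lnot ½ = ½
φ \to φ = ½ \to ½ = ½  [\lnot ½ \lor ½]
\lnot θ \land (φ \to φ) = ½ \land ½ = ½
(φ \lor φ) \to (\lnot θ \land (φ \to φ)) = ½ \to ½ = ½
χ \lor θ = False \lor ½ = ½
θ \land (χ \lor θ) = ½ \land ½ = ½
((φ \lor φ) \to (\lnot θ \land (φ \to φ))) \land (θ \land (χ \lor θ)) = ½ \land ½ = ½

½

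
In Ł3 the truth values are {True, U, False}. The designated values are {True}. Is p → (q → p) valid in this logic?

Every assignment of p, q over {True, U, False} gives a value in {True}.
In particular, with p=U, q=U: p → (q → p) = True.

Yes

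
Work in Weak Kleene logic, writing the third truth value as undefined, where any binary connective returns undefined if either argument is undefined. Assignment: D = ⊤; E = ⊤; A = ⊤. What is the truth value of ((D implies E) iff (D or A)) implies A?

D implies E = ⊤ implies ⊤ = ⊤
D or A = ⊤ or ⊤ = ⊤
(D implies E) iff (D or A) = ⊤ iff ⊤ = ⊤
((D implies E) iff (D or A)) implies A = ⊤ implies ⊤ = ⊤

⊤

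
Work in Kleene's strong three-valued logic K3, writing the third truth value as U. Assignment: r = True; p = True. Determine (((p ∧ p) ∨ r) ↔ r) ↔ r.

True

p ∧ p = True ∧ True = True
(p ∧ p) ∨ r = True ∨ True = True
((p ∧ p) ∨ r) ↔ r = True ↔ True = True
(((p ∧ p) ∨ r) ↔ r) ↔ r = True ↔ True = True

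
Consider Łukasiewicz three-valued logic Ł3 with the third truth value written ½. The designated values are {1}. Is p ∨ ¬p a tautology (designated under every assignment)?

Countermodel: p=½ gives ½, which is not designated.

No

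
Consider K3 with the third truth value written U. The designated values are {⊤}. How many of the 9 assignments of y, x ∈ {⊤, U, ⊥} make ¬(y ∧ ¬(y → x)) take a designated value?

5

Of the 9 assignments, 5 give a value in {⊤}.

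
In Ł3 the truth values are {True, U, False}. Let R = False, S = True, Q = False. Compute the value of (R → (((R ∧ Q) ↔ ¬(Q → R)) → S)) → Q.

R ∧ Q = False ∧ False = False
Q → R = False → False = True
¬(Q → R) = ¬True = False
(R ∧ Q) ↔ ¬(Q → R) = False ↔ False = True
((R ∧ Q) ↔ ¬(Q → R)) → S = True → True = True
R → (((R ∧ Q) ↔ ¬(Q → R)) → S) = False → True = True
(R → (((R ∧ Q) ↔ ¬(Q → R)) → S)) → Q = True → False = False

False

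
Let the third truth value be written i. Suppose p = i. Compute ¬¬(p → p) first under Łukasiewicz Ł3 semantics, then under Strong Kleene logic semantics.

In Łukasiewicz Ł3: p → p = i → i = true
¬(p → p) = ¬true = false
¬¬(p → p) = ¬false = true
In Strong Kleene logic: p → p = i → i = i  [¬i ∨ i]
¬(p → p) = ¬i = i
¬¬(p → p) = ¬i = i
They differ because Łukasiewicz Ł3 and Strong Kleene logic treat i differently under implication.

true; i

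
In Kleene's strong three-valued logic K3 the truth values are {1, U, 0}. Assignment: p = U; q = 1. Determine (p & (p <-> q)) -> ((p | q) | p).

p <-> q = U <-> 1 = U
p & (p <-> q) = U & U = U
p | q = U | 1 = 1
(p | q) | p = 1 | U = 1
(p & (p <-> q)) -> ((p | q) | p) = U -> 1 = 1  [~U | 1]

1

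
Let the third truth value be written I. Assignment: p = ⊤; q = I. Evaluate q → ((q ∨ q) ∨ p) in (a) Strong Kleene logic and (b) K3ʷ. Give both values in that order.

⊤; I

In Strong Kleene logic: q ∨ q = I ∨ I = I
(q ∨ q) ∨ p = I ∨ ⊤ = ⊤
q → ((q ∨ q) ∨ p) = I → ⊤ = ⊤
In K3ʷ: q ∨ q = I ∨ I = I
(q ∨ q) ∨ p = I ∨ ⊤ = I
q → ((q ∨ q) ∨ p) = I → I = I  [any arg is the third value ⇒ result is the third value]
They differ because Strong Kleene logic and K3ʷ treat I differently under the binary connectives.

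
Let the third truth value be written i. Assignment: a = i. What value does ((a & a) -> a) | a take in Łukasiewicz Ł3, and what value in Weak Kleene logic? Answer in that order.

T; i

In Łukasiewicz Ł3: a & a = i & i = i
(a & a) -> a = i -> i = T  [min(1, 1−½+½)]
((a & a) -> a) | a = T | i = T
In Weak Kleene logic: a & a = i & i = i
(a & a) -> a = i -> i = i  [any arg is the third value ⇒ result is the third value]
((a & a) -> a) | a = i | i = i
They differ because Łukasiewicz Ł3 and Weak Kleene logic treat i differently under the binary connectives.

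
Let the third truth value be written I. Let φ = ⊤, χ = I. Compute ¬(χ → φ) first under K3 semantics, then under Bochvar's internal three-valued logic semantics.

In K3: χ → φ = I → ⊤ = ⊤
¬(χ → φ) = ¬⊤ = ⊥
In Bochvar's internal three-valued logic: χ → φ = I → ⊤ = I  [any arg is the third value ⇒ result is the third value]
¬(χ → φ) = ¬I = I
They differ because K3 and Bochvar's internal three-valued logic treat I differently under the binary connectives.

⊥; I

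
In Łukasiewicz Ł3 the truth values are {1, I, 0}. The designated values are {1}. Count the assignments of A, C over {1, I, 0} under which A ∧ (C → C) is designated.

3

Designated under: (A=1, C=1); (A=1, C=I); (A=1, C=0).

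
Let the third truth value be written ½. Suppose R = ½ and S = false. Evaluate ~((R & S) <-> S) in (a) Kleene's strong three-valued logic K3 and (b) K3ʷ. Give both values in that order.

In Kleene's strong three-valued logic K3: R & S = ½ & false = false
(R & S) <-> S = false <-> false = true
~((R & S) <-> S) = ~true = false
In K3ʷ: R & S = ½ & false = ½
(R & S) <-> S = ½ <-> false = ½
~((R & S) <-> S) = ~½ = ½
They differ because Kleene's strong three-valued logic K3 and K3ʷ treat ½ differently under the binary connectives.

false; ½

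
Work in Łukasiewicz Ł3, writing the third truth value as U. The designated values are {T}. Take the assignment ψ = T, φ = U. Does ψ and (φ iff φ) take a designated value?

Yes

φ iff φ = U iff U = T  [1 − |½−½|]
ψ and (φ iff φ) = T and T = T
T ∈ {T}.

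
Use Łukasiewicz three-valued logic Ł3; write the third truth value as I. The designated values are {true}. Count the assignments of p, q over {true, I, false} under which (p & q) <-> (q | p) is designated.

Designated under: (p=true, q=true); (p=I, q=I); (p=false, q=false).

3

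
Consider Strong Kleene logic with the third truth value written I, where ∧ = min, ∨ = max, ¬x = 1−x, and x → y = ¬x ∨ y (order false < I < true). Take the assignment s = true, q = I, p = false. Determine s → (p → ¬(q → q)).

q → q = I → I = I  [¬I ∨ I]
¬(q → q) = ¬I = I
p → ¬(q → q) = false → I = true
s → (p → ¬(q → q)) = true → true = true

true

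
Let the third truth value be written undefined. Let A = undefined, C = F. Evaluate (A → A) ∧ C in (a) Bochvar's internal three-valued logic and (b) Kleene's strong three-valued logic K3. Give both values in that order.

In Bochvar's internal three-valued logic: A → A = undefined → undefined = undefined
(A → A) ∧ C = undefined ∧ F = undefined
In Kleene's strong three-valued logic K3: A → A = undefined → undefined = undefined  [¬undefined ∨ undefined]
(A → A) ∧ C = undefined ∧ F = F
They differ because Bochvar's internal three-valued logic and Kleene's strong three-valued logic K3 treat undefined differently under the binary connectives.

undefined; F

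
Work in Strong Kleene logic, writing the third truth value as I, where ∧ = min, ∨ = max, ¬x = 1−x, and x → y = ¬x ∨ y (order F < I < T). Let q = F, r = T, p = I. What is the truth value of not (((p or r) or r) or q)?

F

p or r = I or T = T
(p or r) or r = T or T = T
((p or r) or r) or q = T or F = T
not (((p or r) or r) or q) = not T = F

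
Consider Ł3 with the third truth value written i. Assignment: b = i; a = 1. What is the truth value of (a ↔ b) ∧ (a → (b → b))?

i

a ↔ b = 1 ↔ i = i
b → b = i → i = 1
a → (b → b) = 1 → 1 = 1
(a ↔ b) ∧ (a → (b → b)) = i ∧ 1 = i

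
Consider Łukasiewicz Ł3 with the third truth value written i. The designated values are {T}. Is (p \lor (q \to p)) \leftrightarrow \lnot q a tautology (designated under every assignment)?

Countermodel: p=T, q=T gives F, which is not designated.

No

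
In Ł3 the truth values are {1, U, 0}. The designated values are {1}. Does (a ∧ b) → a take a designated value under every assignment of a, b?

Yes

Every assignment of a, b over {1, U, 0} gives a value in {1}.
In particular, with a=U, b=U: (a ∧ b) → a = 1.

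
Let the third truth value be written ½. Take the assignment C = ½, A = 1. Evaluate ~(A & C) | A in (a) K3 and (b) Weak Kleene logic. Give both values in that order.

In K3: A & C = 1 & ½ = ½
~(A & C) = ~½ = ½
~(A & C) | A = ½ | 1 = 1
In Weak Kleene logic: A & C = 1 & ½ = ½
~(A & C) = ~½ = ½
~(A & C) | A = ½ | 1 = ½
They differ because K3 and Weak Kleene logic treat ½ differently under the binary connectives.

1; ½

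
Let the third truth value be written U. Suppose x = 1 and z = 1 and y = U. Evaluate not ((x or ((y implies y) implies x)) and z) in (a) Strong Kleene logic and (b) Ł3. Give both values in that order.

In Strong Kleene logic: y implies y = U implies U = U  [not U or U]
(y implies y) implies x = U implies 1 = 1
x or ((y implies y) implies x) = 1 or 1 = 1
(x or ((y implies y) implies x)) and z = 1 and 1 = 1
not ((x or ((y implies y) implies x)) and z) = not 1 = 0
In Ł3: y implies y = U implies U = 1
(y implies y) implies x = 1 implies 1 = 1
x or ((y implies y) implies x) = 1 or 1 = 1
(x or ((y implies y) implies x)) and z = 1 and 1 = 1
not ((x or ((y implies y) implies x)) and z) = not 1 = 0

0; 0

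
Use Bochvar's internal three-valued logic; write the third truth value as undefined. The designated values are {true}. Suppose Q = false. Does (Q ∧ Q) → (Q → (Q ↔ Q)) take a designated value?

Q ∧ Q = false ∧ false = false
Q ↔ Q = false ↔ false = true
Q → (Q ↔ Q) = false → true = true
(Q ∧ Q) → (Q → (Q ↔ Q)) = false → true = true
true ∈ {true}.

Yes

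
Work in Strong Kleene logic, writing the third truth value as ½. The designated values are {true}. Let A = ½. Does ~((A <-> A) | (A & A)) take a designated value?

No

A <-> A = ½ <-> ½ = ½
A & A = ½ & ½ = ½
(A <-> A) | (A & A) = ½ | ½ = ½
~((A <-> A) | (A & A)) = ~½ = ½
½ ∉ {true}.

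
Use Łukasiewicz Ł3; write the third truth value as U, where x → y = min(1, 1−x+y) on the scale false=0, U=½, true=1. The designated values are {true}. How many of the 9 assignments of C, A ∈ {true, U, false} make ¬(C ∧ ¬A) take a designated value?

5

Of the 9 assignments, 5 give a value in {true}.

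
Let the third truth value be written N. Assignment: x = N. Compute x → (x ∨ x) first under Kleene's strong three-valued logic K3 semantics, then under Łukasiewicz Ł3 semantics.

In Kleene's strong three-valued logic K3: x ∨ x = N ∨ N = N
x → (x ∨ x) = N → N = N  [¬N ∨ N]
In Łukasiewicz Ł3: x ∨ x = N ∨ N = N
x → (x ∨ x) = N → N = ⊤  [min(1, 1−½+½)]
They differ because Kleene's strong three-valued logic K3 and Łukasiewicz Ł3 treat N differently under implication.

N; ⊤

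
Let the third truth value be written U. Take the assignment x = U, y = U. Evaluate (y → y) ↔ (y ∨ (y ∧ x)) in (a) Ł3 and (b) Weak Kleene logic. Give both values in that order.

In Ł3: y → y = U → U = ⊤  [min(1, 1−½+½)]
y ∧ x = U ∧ U = U
y ∨ (y ∧ x) = U ∨ U = U
(y → y) ↔ (y ∨ (y ∧ x)) = ⊤ ↔ U = U
In Weak Kleene logic: y → y = U → U = U  [any arg is the third value ⇒ result is the third value]
y ∧ x = U ∧ U = U
y ∨ (y ∧ x) = U ∨ U = U
(y → y) ↔ (y ∨ (y ∧ x)) = U ↔ U = U

U; U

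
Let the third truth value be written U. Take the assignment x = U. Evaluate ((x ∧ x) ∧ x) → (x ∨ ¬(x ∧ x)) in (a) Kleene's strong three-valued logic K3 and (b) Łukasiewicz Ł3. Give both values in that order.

U; ⊤

In Kleene's strong three-valued logic K3: x ∧ x = U ∧ U = U
(x ∧ x) ∧ x = U ∧ U = U
x ∧ x = U ∧ U = U
¬(x ∧ x) = ¬U = U
x ∨ ¬(x ∧ x) = U ∨ U = U
((x ∧ x) ∧ x) → (x ∨ ¬(x ∧ x)) = U → U = U  [¬U ∨ U]
In Łukasiewicz Ł3: x ∧ x = U ∧ U = U
(x ∧ x) ∧ x = U ∧ U = U
x ∧ x = U ∧ U = U
¬(x ∧ x) = ¬U = U
x ∨ ¬(x ∧ x) = U ∨ U = U
((x ∧ x) ∧ x) → (x ∨ ¬(x ∧ x)) = U → U = ⊤  [min(1, 1−½+½)]
They differ because Kleene's strong three-valued logic K3 and Łukasiewicz Ł3 treat U differently under implication.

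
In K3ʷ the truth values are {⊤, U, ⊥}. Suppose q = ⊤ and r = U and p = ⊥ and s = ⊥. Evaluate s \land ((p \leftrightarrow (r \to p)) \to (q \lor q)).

r \to p = U \to ⊥ = U  [any arg is the third value ⇒ result is the third value]
p \leftrightarrow (r \to p) = ⊥ \leftrightarrow U = U
q \lor q = ⊤ \lor ⊤ = ⊤
(p \leftrightarrow (r \to p)) \to (q \lor q) = U \to ⊤ = U
s \land ((p \leftrightarrow (r \to p)) \to (q \lor q)) = ⊥ \land U = U

U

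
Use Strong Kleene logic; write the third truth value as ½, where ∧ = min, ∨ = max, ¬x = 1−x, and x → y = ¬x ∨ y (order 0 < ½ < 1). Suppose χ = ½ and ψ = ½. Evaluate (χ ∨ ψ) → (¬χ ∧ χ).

½

χ ∨ ψ = ½ ∨ ½ = ½
¬χ = ¬½ = ½
¬χ ∧ χ = ½ ∧ ½ = ½
(χ ∨ ψ) → (¬χ ∧ χ) = ½ → ½ = ½  [¬½ ∨ ½]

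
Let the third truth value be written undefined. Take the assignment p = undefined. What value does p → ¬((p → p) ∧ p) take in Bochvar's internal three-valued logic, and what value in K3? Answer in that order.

In Bochvar's internal three-valued logic: p → p = undefined → undefined = undefined
(p → p) ∧ p = undefined ∧ undefined = undefined
¬((p → p) ∧ p) = ¬undefined = undefined
p → ¬((p → p) ∧ p) = undefined → undefined = undefined
In K3: p → p = undefined → undefined = undefined  [¬undefined ∨ undefined]
(p → p) ∧ p = undefined ∧ undefined = undefined
¬((p → p) ∧ p) = ¬undefined = undefined
p → ¬((p → p) ∧ p) = undefined → undefined = undefined

undefined; undefined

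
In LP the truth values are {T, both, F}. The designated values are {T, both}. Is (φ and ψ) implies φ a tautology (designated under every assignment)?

Yes

Every assignment of φ, ψ over {T, both, F} gives a value in {T, both}.
In particular, with φ=both, ψ=both: (φ and ψ) implies φ = both.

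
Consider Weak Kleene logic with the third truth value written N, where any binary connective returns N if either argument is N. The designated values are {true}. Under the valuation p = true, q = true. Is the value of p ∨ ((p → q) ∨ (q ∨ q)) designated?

Yes

p → q = true → true = true
q ∨ q = true ∨ true = true
(p → q) ∨ (q ∨ q) = true ∨ true = true
p ∨ ((p → q) ∨ (q ∨ q)) = true ∨ true = true
true ∈ {true}.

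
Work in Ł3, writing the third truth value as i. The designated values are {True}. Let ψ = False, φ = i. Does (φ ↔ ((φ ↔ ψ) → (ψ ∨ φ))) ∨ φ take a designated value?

φ ↔ ψ = i ↔ False = i  [1 − |½−0|]
ψ ∨ φ = False ∨ i = i
(φ ↔ ψ) → (ψ ∨ φ) = i → i = True
φ ↔ ((φ ↔ ψ) → (ψ ∨ φ)) = i ↔ True = i
(φ ↔ ((φ ↔ ψ) → (ψ ∨ φ))) ∨ φ = i ∨ i = i
i ∉ {True}.

No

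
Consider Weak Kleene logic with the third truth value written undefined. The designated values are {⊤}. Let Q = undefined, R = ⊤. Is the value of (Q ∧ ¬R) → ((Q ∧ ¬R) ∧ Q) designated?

No

¬R = ¬⊤ = ⊥
Q ∧ ¬R = undefined ∧ ⊥ = undefined
¬R = ¬⊤ = ⊥
Q ∧ ¬R = undefined ∧ ⊥ = undefined
(Q ∧ ¬R) ∧ Q = undefined ∧ undefined = undefined
(Q ∧ ¬R) → ((Q ∧ ¬R) ∧ Q) = undefined → undefined = undefined
undefined ∉ {⊤}.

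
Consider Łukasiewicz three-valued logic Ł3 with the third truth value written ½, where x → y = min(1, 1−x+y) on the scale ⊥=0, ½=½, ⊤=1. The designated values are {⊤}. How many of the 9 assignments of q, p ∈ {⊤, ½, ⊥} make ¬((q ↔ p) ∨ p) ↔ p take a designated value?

Designated under: (q=⊤, p=½); (q=⊥, p=½); (q=⊥, p=⊥).

3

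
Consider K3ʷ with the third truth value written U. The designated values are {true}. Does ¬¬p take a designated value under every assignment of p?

No

Countermodel: p=U gives U, which is not designated.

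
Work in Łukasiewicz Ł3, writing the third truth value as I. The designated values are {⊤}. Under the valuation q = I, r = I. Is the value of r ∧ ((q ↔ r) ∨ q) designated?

No

q ↔ r = I ↔ I = ⊤  [1 − |½−½|]
(q ↔ r) ∨ q = ⊤ ∨ I = ⊤
r ∧ ((q ↔ r) ∨ q) = I ∧ ⊤ = I
I ∉ {⊤}.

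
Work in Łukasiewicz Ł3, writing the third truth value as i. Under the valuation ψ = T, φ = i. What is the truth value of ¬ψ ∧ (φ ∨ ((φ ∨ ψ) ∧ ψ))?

F

¬ψ = ¬T = F
φ ∨ ψ = i ∨ T = T
(φ ∨ ψ) ∧ ψ = T ∧ T = T
φ ∨ ((φ ∨ ψ) ∧ ψ) = i ∨ T = T
¬ψ ∧ (φ ∨ ((φ ∨ ψ) ∧ ψ)) = F ∧ T = F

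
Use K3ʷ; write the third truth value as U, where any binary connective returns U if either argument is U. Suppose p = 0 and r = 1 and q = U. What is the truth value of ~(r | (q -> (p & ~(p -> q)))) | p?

p -> q = 0 -> U = U
~(p -> q) = ~U = U
p & ~(p -> q) = 0 & U = U
q -> (p & ~(p -> q)) = U -> U = U
r | (q -> (p & ~(p -> q))) = 1 | U = U
~(r | (q -> (p & ~(p -> q)))) = ~U = U
~(r | (q -> (p & ~(p -> q)))) | p = U | 0 = U

U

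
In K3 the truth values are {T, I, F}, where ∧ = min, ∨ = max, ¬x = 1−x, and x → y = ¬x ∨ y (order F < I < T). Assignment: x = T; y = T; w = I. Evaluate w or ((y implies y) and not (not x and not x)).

T

y implies y = T implies T = T
not x = not T = F
not x = not T = F
not x and not x = F and F = F
not (not x and not x) = not F = T
(y implies y) and not (not x and not x) = T and T = T
w or ((y implies y) and not (not x and not x)) = I or T = T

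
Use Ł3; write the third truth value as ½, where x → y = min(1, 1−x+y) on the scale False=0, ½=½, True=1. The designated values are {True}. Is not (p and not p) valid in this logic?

No

Countermodel: p=½ gives ½, which is not designated.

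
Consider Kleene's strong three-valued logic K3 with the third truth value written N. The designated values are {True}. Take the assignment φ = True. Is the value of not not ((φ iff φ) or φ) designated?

φ iff φ = True iff True = True
(φ iff φ) or φ = True or True = True
not ((φ iff φ) or φ) = not True = False
not not ((φ iff φ) or φ) = not False = True
True ∈ {True}.

Yes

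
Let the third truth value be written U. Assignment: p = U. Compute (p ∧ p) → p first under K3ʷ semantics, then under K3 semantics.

In K3ʷ: p ∧ p = U ∧ U = U
(p ∧ p) → p = U → U = U  [any arg is the third value ⇒ result is the third value]
In K3: p ∧ p = U ∧ U = U
(p ∧ p) → p = U → U = U  [¬U ∨ U]

U; U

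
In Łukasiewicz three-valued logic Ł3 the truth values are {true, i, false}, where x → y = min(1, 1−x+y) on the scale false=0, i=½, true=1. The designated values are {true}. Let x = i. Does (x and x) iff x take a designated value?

Yes

x and x = i and i = i
(x and x) iff x = i iff i = true  [1 − |½−½|]
true ∈ {true}.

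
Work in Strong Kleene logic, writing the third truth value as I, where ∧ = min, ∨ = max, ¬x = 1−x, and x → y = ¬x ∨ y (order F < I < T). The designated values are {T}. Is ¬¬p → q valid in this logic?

No

Countermodel: p=T, q=I gives I, which is not designated.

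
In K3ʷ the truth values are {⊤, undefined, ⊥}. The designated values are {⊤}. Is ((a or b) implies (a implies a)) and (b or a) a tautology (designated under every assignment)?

No

Countermodel: a=⊤, b=undefined gives undefined, which is not designated.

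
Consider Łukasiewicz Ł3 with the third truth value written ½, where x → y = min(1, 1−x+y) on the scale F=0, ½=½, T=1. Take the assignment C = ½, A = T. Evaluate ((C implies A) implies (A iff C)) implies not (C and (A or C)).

C implies A = ½ implies T = T  [min(1, 1−½+1)]
A iff C = T iff ½ = ½
(C implies A) implies (A iff C) = T implies ½ = ½
A or C = T or ½ = T
C and (A or C) = ½ and T = ½
not (C and (A or C)) = not ½ = ½
((C implies A) implies (A iff C)) implies not (C and (A or C)) = ½ implies ½ = T

T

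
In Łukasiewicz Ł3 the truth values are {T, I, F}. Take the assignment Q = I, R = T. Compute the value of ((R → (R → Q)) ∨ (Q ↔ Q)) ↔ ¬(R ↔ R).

F

R → Q = T → I = I
R → (R → Q) = T → I = I
Q ↔ Q = I ↔ I = T
(R → (R → Q)) ∨ (Q ↔ Q) = I ∨ T = T
R ↔ R = T ↔ T = T
¬(R ↔ R) = ¬T = F
((R → (R → Q)) ∨ (Q ↔ Q)) ↔ ¬(R ↔ R) = T ↔ F = F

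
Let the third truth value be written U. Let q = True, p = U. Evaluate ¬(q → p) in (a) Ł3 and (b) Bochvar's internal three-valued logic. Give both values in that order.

In Ł3: q → p = True → U = U  [min(1, 1−1+½)]
¬(q → p) = ¬U = U
In Bochvar's internal three-valued logic: q → p = True → U = U  [any arg is the third value ⇒ result is the third value]
¬(q → p) = ¬U = U

U; U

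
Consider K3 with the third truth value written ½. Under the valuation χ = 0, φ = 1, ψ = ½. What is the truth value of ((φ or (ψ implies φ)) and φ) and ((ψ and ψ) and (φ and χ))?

0

ψ implies φ = ½ implies 1 = 1
φ or (ψ implies φ) = 1 or 1 = 1
(φ or (ψ implies φ)) and φ = 1 and 1 = 1
ψ and ψ = ½ and ½ = ½
φ and χ = 1 and 0 = 0
(ψ and ψ) and (φ and χ) = ½ and 0 = 0
((φ or (ψ implies φ)) and φ) and ((ψ and ψ) and (φ and χ)) = 1 and 0 = 0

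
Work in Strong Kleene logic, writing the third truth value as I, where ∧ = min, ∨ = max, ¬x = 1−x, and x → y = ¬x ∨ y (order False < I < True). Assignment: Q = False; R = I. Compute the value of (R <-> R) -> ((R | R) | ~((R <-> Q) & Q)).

R <-> R = I <-> I = I
R | R = I | I = I
R <-> Q = I <-> False = I
(R <-> Q) & Q = I & False = False
~((R <-> Q) & Q) = ~False = True
(R | R) | ~((R <-> Q) & Q) = I | True = True
(R <-> R) -> ((R | R) | ~((R <-> Q) & Q)) = I -> True = True  [~I | True]

True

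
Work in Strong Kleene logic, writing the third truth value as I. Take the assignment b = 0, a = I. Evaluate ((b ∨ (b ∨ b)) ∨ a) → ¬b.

b ∨ b = 0 ∨ 0 = 0
b ∨ (b ∨ b) = 0 ∨ 0 = 0
(b ∨ (b ∨ b)) ∨ a = 0 ∨ I = I
¬b = ¬0 = 1
((b ∨ (b ∨ b)) ∨ a) → ¬b = I → 1 = 1  [¬I ∨ 1]

1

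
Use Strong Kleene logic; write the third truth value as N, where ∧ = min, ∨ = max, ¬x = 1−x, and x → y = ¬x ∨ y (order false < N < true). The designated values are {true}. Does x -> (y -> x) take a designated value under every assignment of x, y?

Countermodel: x=N, y=true gives N, which is not designated.

No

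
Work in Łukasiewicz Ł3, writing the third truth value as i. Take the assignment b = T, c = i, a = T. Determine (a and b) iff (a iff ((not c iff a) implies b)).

a and b = T and T = T
not c = not i = i
not c iff a = i iff T = i  [1 − |½−1|]
(not c iff a) implies b = i implies T = T
a iff ((not c iff a) implies b) = T iff T = T
(a and b) iff (a iff ((not c iff a) implies b)) = T iff T = T

T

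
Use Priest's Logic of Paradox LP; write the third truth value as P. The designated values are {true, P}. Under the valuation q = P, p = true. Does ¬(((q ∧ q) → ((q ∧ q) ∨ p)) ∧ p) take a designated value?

q ∧ q = P ∧ P = P
q ∧ q = P ∧ P = P
(q ∧ q) ∨ p = P ∨ true = true
(q ∧ q) → ((q ∧ q) ∨ p) = P → true = true
((q ∧ q) → ((q ∧ q) ∨ p)) ∧ p = true ∧ true = true
¬(((q ∧ q) → ((q ∧ q) ∨ p)) ∧ p) = ¬true = false
false ∉ {true, P}.

No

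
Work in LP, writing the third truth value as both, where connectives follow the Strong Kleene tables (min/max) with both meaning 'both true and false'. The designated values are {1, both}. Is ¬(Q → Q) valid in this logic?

No

Countermodel: Q=1 gives 0, which is not designated.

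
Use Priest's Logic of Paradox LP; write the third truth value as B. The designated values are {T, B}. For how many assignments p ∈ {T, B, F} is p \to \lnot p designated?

p=T: F ·
p=B: B ✓
p=F: T ✓

2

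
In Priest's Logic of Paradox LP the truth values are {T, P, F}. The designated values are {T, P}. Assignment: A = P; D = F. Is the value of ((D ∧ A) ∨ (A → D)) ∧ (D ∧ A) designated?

D ∧ A = F ∧ P = F
A → D = P → F = P  [¬P ∨ F]
(D ∧ A) ∨ (A → D) = F ∨ P = P
D ∧ A = F ∧ P = F
((D ∧ A) ∨ (A → D)) ∧ (D ∧ A) = P ∧ F = F
F ∉ {T, P}.

No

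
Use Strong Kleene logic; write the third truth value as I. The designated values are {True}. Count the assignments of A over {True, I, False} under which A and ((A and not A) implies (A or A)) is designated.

A=True: True ✓
A=I: I ·
A=False: False ·

1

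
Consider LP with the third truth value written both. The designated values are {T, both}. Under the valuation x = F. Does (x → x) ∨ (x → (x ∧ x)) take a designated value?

Yes

x → x = F → F = T
x ∧ x = F ∧ F = F
x → (x ∧ x) = F → F = T
(x → x) ∨ (x → (x ∧ x)) = T ∨ T = T
T ∈ {T, both}.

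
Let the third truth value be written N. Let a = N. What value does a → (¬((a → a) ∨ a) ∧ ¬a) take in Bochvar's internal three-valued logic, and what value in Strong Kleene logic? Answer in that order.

N; N

In Bochvar's internal three-valued logic: a → a = N → N = N
(a → a) ∨ a = N ∨ N = N
¬((a → a) ∨ a) = ¬N = N
¬a = ¬N = N
¬((a → a) ∨ a) ∧ ¬a = N ∧ N = N
a → (¬((a → a) ∨ a) ∧ ¬a) = N → N = N
In Strong Kleene logic: a → a = N → N = N  [¬N ∨ N]
(a → a) ∨ a = N ∨ N = N
¬((a → a) ∨ a) = ¬N = N
¬a = ¬N = N
¬((a → a) ∨ a) ∧ ¬a = N ∧ N = N
a → (¬((a → a) ∨ a) ∧ ¬a) = N → N = N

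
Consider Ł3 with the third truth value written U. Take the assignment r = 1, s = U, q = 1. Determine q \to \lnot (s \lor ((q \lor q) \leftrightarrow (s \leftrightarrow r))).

q \lor q = 1 \lor 1 = 1
s \leftrightarrow r = U \leftrightarrow 1 = U  [1 − |½−1|]
(q \lor q) \leftrightarrow (s \leftrightarrow r) = 1 \leftrightarrow U = U
s \lor ((q \lor q) \leftrightarrow (s \leftrightarrow r)) = U \lor U = U
\lnot (s \lor ((q \lor q) \leftrightarrow (s \leftrightarrow r))) = \lnot U = U
q \to \lnot (s \lor ((q \lor q) \leftrightarrow (s \leftrightarrow r))) = 1 \to U = U

U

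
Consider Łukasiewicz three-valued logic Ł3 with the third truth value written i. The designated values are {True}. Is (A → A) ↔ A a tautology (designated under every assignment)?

No

Countermodel: A=i gives i, which is not designated.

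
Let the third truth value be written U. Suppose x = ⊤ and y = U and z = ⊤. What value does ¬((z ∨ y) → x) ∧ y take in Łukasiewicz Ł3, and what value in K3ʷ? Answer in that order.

In Łukasiewicz Ł3: z ∨ y = ⊤ ∨ U = ⊤
(z ∨ y) → x = ⊤ → ⊤ = ⊤
¬((z ∨ y) → x) = ¬⊤ = ⊥
¬((z ∨ y) → x) ∧ y = ⊥ ∧ U = ⊥
In K3ʷ: z ∨ y = ⊤ ∨ U = U
(z ∨ y) → x = U → ⊤ = U  [any arg is the third value ⇒ result is the third value]
¬((z ∨ y) → x) = ¬U = U
¬((z ∨ y) → x) ∧ y = U ∧ U = U
They differ because Łukasiewicz Ł3 and K3ʷ treat U differently under the binary connectives.

⊥; U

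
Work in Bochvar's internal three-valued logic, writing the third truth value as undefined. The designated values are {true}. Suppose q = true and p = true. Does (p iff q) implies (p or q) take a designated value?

p iff q = true iff true = true
p or q = true or true = true
(p iff q) implies (p or q) = true implies true = true
true ∈ {true}.

Yes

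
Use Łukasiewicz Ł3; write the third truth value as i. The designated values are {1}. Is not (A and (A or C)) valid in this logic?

No

Countermodel: A=1, C=1 gives 0, which is not designated.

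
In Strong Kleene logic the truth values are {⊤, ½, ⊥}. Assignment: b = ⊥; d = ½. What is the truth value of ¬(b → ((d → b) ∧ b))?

d → b = ½ → ⊥ = ½
(d → b) ∧ b = ½ ∧ ⊥ = ⊥
b → ((d → b) ∧ b) = ⊥ → ⊥ = ⊤
¬(b → ((d → b) ∧ b)) = ¬⊤ = ⊥

⊥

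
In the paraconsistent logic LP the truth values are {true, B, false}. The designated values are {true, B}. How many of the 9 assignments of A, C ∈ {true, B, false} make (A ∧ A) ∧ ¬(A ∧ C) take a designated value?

5

Of the 9 assignments, 5 give a value in {true, B}.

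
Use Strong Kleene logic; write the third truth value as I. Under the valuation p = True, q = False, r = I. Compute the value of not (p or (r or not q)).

False

not q = not False = True
r or not q = I or True = True
p or (r or not q) = True or True = True
not (p or (r or not q)) = not True = False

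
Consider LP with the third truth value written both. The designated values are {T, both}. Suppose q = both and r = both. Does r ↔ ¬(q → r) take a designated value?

Yes

q → r = both → both = both  [¬both ∨ both]
¬(q → r) = ¬both = both
r ↔ ¬(q → r) = both ↔ both = both
both ∈ {T, both}.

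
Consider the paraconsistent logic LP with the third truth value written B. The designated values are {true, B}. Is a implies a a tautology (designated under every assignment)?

Every assignment of a over {true, B, false} gives a value in {true, B}.
In particular, with a=B: a implies a = B.

Yes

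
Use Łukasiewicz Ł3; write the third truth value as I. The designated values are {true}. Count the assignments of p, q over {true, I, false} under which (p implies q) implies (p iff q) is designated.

6

Of the 9 assignments, 6 give a value in {true}.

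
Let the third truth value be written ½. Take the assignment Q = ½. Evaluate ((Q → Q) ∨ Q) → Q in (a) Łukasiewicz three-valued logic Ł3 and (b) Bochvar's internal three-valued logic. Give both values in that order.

In Łukasiewicz three-valued logic Ł3: Q → Q = ½ → ½ = true  [min(1, 1−½+½)]
(Q → Q) ∨ Q = true ∨ ½ = true
((Q → Q) ∨ Q) → Q = true → ½ = ½
In Bochvar's internal three-valued logic: Q → Q = ½ → ½ = ½  [any arg is the third value ⇒ result is the third value]
(Q → Q) ∨ Q = ½ ∨ ½ = ½
((Q → Q) ∨ Q) → Q = ½ → ½ = ½

½; ½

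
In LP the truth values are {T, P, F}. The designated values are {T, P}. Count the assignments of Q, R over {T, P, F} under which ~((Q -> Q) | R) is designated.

2

Designated under: (Q=P, R=P); (Q=P, R=F).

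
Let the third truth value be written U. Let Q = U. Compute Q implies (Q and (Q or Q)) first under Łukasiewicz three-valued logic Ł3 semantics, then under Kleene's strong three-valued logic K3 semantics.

T; U

In Łukasiewicz three-valued logic Ł3: Q or Q = U or U = U
Q and (Q or Q) = U and U = U
Q implies (Q and (Q or Q)) = U implies U = T  [min(1, 1−½+½)]
In Kleene's strong three-valued logic K3: Q or Q = U or U = U
Q and (Q or Q) = U and U = U
Q implies (Q and (Q or Q)) = U implies U = U  [not U or U]
They differ because Łukasiewicz three-valued logic Ł3 and Kleene's strong three-valued logic K3 treat U differently under implication.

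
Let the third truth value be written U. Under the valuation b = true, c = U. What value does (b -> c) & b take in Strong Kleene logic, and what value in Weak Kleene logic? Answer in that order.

In Strong Kleene logic: b -> c = true -> U = U  [~true | U]
(b -> c) & b = U & true = U
In Weak Kleene logic: b -> c = true -> U = U  [any arg is the third value ⇒ result is the third value]
(b -> c) & b = U & true = U

U; U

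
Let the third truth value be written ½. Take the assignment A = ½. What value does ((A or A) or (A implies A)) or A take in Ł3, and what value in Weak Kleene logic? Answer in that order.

true; ½

In Ł3: A or A = ½ or ½ = ½
A implies A = ½ implies ½ = true
(A or A) or (A implies A) = ½ or true = true
((A or A) or (A implies A)) or A = true or ½ = true
In Weak Kleene logic: A or A = ½ or ½ = ½
A implies A = ½ implies ½ = ½  [any arg is the third value ⇒ result is the third value]
(A or A) or (A implies A) = ½ or ½ = ½
((A or A) or (A implies A)) or A = ½ or ½ = ½
They differ because Ł3 and Weak Kleene logic treat ½ differently under the binary connectives.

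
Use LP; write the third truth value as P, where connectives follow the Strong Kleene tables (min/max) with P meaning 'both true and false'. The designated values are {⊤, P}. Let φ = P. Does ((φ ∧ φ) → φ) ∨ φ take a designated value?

φ ∧ φ = P ∧ P = P
(φ ∧ φ) → φ = P → P = P  [¬P ∨ P]
((φ ∧ φ) → φ) ∨ φ = P ∨ P = P
P ∈ {⊤, P}.

Yes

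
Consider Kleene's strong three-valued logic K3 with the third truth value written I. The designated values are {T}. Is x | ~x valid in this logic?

No

Countermodel: x=I gives I, which is not designated.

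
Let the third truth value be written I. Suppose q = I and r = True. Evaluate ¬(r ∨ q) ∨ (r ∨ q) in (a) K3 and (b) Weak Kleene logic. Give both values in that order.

True; I

In K3: r ∨ q = True ∨ I = True
¬(r ∨ q) = ¬True = False
r ∨ q = True ∨ I = True
¬(r ∨ q) ∨ (r ∨ q) = False ∨ True = True
In Weak Kleene logic: r ∨ q = True ∨ I = I
¬(r ∨ q) = ¬I = I
r ∨ q = True ∨ I = I
¬(r ∨ q) ∨ (r ∨ q) = I ∨ I = I
They differ because K3 and Weak Kleene logic treat I differently under the binary connectives.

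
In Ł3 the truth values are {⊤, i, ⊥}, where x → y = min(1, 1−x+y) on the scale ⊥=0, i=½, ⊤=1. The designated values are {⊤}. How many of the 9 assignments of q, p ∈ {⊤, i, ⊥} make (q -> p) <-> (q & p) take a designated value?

3

Designated under: (q=⊤, p=⊤); (q=⊤, p=i); (q=⊤, p=⊥).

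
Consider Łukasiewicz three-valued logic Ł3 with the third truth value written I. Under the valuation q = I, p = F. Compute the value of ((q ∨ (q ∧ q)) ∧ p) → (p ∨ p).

T

q ∧ q = I ∧ I = I
q ∨ (q ∧ q) = I ∨ I = I
(q ∨ (q ∧ q)) ∧ p = I ∧ F = F
p ∨ p = F ∨ F = F
((q ∨ (q ∧ q)) ∧ p) → (p ∨ p) = F → F = T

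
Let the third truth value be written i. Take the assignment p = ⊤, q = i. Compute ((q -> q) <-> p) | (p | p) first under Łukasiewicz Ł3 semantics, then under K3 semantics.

⊤; ⊤

In Łukasiewicz Ł3: q -> q = i -> i = ⊤  [min(1, 1−½+½)]
(q -> q) <-> p = ⊤ <-> ⊤ = ⊤
p | p = ⊤ | ⊤ = ⊤
((q -> q) <-> p) | (p | p) = ⊤ | ⊤ = ⊤
In K3: q -> q = i -> i = i
(q -> q) <-> p = i <-> ⊤ = i
p | p = ⊤ | ⊤ = ⊤
((q -> q) <-> p) | (p | p) = i | ⊤ = ⊤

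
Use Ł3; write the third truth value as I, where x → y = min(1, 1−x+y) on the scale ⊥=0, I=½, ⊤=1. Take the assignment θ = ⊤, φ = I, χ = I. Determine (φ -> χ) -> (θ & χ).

φ -> χ = I -> I = ⊤  [min(1, 1−½+½)]
θ & χ = ⊤ & I = I
(φ -> χ) -> (θ & χ) = ⊤ -> I = I

I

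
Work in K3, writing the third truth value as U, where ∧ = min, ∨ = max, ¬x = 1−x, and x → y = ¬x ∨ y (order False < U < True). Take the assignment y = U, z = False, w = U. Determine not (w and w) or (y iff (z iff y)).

w and w = U and U = U
not (w and w) = not U = U
z iff y = False iff U = U
y iff (z iff y) = U iff U = U
not (w and w) or (y iff (z iff y)) = U or U = U

U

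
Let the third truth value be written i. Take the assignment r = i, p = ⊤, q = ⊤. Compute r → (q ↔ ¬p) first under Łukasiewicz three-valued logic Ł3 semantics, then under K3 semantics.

In Łukasiewicz three-valued logic Ł3: ¬p = ¬⊤ = ⊥
q ↔ ¬p = ⊤ ↔ ⊥ = ⊥
r → (q ↔ ¬p) = i → ⊥ = i  [min(1, 1−½+0)]
In K3: ¬p = ¬⊤ = ⊥
q ↔ ¬p = ⊤ ↔ ⊥ = ⊥
r → (q ↔ ¬p) = i → ⊥ = i  [¬i ∨ ⊥]

i; i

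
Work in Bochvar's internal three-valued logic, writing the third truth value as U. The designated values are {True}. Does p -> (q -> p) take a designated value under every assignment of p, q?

Countermodel: p=True, q=U gives U, which is not designated.

No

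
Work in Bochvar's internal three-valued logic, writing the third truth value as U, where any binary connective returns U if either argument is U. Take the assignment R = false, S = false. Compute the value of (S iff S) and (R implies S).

S iff S = false iff false = true
R implies S = false implies false = true
(S iff S) and (R implies S) = true and true = true

true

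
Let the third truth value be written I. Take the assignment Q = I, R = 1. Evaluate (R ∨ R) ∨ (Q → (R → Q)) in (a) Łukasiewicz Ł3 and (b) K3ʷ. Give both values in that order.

In Łukasiewicz Ł3: R ∨ R = 1 ∨ 1 = 1
R → Q = 1 → I = I  [min(1, 1−1+½)]
Q → (R → Q) = I → I = 1
(R ∨ R) ∨ (Q → (R → Q)) = 1 ∨ 1 = 1
In K3ʷ: R ∨ R = 1 ∨ 1 = 1
R → Q = 1 → I = I  [any arg is the third value ⇒ result is the third value]
Q → (R → Q) = I → I = I
(R ∨ R) ∨ (Q → (R → Q)) = 1 ∨ I = I
They differ because Łukasiewicz Ł3 and K3ʷ treat I differently under the binary connectives.

1; I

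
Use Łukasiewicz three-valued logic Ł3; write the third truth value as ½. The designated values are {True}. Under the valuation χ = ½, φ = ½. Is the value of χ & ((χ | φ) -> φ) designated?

χ | φ = ½ | ½ = ½
(χ | φ) -> φ = ½ -> ½ = True  [min(1, 1−½+½)]
χ & ((χ | φ) -> φ) = ½ & True = ½
½ ∉ {True}.

No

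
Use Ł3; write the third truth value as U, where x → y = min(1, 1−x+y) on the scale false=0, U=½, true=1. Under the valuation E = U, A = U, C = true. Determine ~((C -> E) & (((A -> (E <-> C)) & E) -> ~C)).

U

C -> E = true -> U = U  [min(1, 1−1+½)]
E <-> C = U <-> true = U
A -> (E <-> C) = U -> U = true
(A -> (E <-> C)) & E = true & U = U
~C = ~true = false
((A -> (E <-> C)) & E) -> ~C = U -> false = U
(C -> E) & (((A -> (E <-> C)) & E) -> ~C) = U & U = U
~((C -> E) & (((A -> (E <-> C)) & E) -> ~C)) = ~U = U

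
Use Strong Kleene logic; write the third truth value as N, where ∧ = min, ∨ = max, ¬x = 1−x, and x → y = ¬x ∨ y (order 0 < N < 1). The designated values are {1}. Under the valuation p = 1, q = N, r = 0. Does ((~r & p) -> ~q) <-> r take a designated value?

No

~r = ~0 = 1
~r & p = 1 & 1 = 1
~q = ~N = N
(~r & p) -> ~q = 1 -> N = N  [~1 | N]
((~r & p) -> ~q) <-> r = N <-> 0 = N
N ∉ {1}.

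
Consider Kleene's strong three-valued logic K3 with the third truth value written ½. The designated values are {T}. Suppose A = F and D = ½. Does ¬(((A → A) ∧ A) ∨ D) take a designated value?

A → A = F → F = T
(A → A) ∧ A = T ∧ F = F
((A → A) ∧ A) ∨ D = F ∨ ½ = ½
¬(((A → A) ∧ A) ∨ D) = ¬½ = ½
½ ∉ {T}.

No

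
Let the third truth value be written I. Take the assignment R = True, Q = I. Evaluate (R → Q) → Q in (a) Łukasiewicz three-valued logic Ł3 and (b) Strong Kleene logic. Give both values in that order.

In Łukasiewicz three-valued logic Ł3: R → Q = True → I = I  [min(1, 1−1+½)]
(R → Q) → Q = I → I = True
In Strong Kleene logic: R → Q = True → I = I  [¬True ∨ I]
(R → Q) → Q = I → I = I
They differ because Łukasiewicz three-valued logic Ł3 and Strong Kleene logic treat I differently under implication.

True; I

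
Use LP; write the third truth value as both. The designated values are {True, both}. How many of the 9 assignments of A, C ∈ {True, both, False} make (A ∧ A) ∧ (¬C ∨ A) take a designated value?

6

Of the 9 assignments, 6 give a value in {True, both}.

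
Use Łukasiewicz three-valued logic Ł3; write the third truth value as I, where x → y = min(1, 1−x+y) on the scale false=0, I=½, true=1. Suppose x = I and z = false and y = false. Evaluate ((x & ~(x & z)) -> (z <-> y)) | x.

true

x & z = I & false = false
~(x & z) = ~false = true
x & ~(x & z) = I & true = I
z <-> y = false <-> false = true
(x & ~(x & z)) -> (z <-> y) = I -> true = true  [min(1, 1−½+1)]
((x & ~(x & z)) -> (z <-> y)) | x = true | I = true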